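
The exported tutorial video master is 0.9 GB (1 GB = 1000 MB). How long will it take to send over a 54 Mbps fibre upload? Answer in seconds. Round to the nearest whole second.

133 seconds

File: 0.9 GB = 7200.0 Mb.
At 54 Mbps: 7200.0 / 54 = 133.3 s ≈ 133 seconds.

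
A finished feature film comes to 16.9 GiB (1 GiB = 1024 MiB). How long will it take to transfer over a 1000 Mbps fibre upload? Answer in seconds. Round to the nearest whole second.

145 seconds

File: 16.9 GiB = 145169.9 Mb.
At 1000 Mbps: 145169.9 / 1000 = 145.2 s ≈ 145 seconds.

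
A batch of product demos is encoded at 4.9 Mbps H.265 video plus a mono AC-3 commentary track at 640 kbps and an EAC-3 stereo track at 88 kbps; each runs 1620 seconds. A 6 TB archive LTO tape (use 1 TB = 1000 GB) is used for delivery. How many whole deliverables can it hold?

Audio total: 640 + 88 = 728 kbps = 0.728 Mbps.
Total bitrate: 5.628 Mbps.
Per item: 5.628 Mbps × 1620 s = 9,117 Mb = 1,140 MB.
Capacity: 6 TB = 48,000,000 Mb; 5264.68 items → 5264 complete.

5264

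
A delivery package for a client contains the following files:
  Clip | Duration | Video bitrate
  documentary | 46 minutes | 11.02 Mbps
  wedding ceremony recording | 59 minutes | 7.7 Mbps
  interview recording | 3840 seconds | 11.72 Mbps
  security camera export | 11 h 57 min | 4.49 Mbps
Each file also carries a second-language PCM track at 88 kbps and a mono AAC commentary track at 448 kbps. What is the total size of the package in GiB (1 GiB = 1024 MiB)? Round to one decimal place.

37.8 GiB

Audio total: 88 + 448 = 536 kbps = 0.536 Mbps.
documentary: 11.556 Mbps × 2760 s = 31894.6 Mb
wedding ceremony recording: 8.236 Mbps × 3540 s = 29155.4 Mb
interview recording: 12.256 Mbps × 3840 s = 47063.0 Mb
security camera export: 5.026 Mbps × 43020 s = 216218.5 Mb
Total: 324331.6 Mb = 40541.4 MB.
= 37.76 GiB.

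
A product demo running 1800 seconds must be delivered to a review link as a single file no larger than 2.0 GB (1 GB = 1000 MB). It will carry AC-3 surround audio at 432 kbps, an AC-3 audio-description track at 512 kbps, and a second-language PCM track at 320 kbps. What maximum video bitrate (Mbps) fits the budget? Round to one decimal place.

7.6 Mbps

Budget: 2.0 GB = 16000.0 Mb.
Total bitrate budget: 16000.0 Mb / 1800 s = 8.889 Mbps.
Audio total: 432 + 512 + 320 = 1264 kbps = 1.264 Mbps.
Video: 8.889 − 1.264 = 7.625 Mbps.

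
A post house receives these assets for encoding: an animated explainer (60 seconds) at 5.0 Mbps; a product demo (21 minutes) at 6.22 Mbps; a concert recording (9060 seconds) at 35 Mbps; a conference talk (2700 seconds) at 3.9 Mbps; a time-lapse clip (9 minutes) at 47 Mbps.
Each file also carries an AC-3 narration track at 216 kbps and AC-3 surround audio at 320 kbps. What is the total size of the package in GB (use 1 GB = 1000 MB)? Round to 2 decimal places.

Audio total: 216 + 320 = 536 kbps = 0.536 Mbps.
animated explainer: 5.536 Mbps × 60 s = 332.2 Mb
product demo: 6.756 Mbps × 1260 s = 8512.6 Mb
concert recording: 35.536 Mbps × 9060 s = 321956.2 Mb
conference talk: 4.436 Mbps × 2700 s = 11977.2 Mb
time-lapse clip: 47.536 Mbps × 540 s = 25669.4 Mb
Total: 368447.5 Mb = 46055.9 MB.
= 46.06 GB.

46.06 GB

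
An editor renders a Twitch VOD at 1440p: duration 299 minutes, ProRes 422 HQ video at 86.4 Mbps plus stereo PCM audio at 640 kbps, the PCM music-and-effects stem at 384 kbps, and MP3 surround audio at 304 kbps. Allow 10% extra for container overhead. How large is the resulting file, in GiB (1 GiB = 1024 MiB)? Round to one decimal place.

201.5 GiB

299 min = 17940 s
Audio total: 640 + 384 + 304 = 1328 kbps = 1.328 Mbps.
Total bitrate: 86.4 + 1.328 = 87.728 Mbps.
Stream data: 87.728 Mbps × 17940 s = 1573840.3 Mb.
With 10% container overhead: ×1.10.
1,731,224 Mb = 216,403,044,000 bytes ÷ 1,073,741,824 = 201.5 GiB.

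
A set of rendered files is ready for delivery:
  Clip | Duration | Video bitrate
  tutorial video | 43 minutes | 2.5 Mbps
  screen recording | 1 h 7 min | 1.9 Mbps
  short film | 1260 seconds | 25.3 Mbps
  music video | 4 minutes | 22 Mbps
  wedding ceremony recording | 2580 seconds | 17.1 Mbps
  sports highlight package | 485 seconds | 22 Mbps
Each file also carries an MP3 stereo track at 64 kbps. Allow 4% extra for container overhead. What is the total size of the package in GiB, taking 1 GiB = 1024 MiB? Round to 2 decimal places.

Audio: 64 kbps = 0.064 Mbps.
tutorial video: 2.564 Mbps × 2580 s × 1.04 = 6879.7 Mb
screen recording: 1.964 Mbps × 4020 s × 1.04 = 8211.1 Mb
short film: 25.364 Mbps × 1260 s × 1.04 = 33237.0 Mb
music video: 22.064 Mbps × 240 s × 1.04 = 5507.2 Mb
wedding ceremony recording: 17.164 Mbps × 2580 s × 1.04 = 46054.4 Mb
sports highlight package: 22.064 Mbps × 485 s × 1.04 = 11129.1 Mb
Total: 111018.5 Mb = 13877.3 MB.
= 12.92 GiB.

12.92 GiB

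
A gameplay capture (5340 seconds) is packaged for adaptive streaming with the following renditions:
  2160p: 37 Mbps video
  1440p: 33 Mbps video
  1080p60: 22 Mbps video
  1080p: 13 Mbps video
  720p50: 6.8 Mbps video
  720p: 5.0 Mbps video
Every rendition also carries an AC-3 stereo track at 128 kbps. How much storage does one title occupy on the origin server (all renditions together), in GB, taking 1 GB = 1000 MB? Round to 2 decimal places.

Audio: 128 kbps = 0.128 Mbps.
Sum of rendition bitrates: (37+0.128) + (33+0.128) + (22+0.128) + (13+0.128) + (6.8+0.128) + (5.0+0.128) = 117.568 Mbps.
× 5340 s = 627,813 Mb = 78,477 MB = 78.48 GB.

78.48 GB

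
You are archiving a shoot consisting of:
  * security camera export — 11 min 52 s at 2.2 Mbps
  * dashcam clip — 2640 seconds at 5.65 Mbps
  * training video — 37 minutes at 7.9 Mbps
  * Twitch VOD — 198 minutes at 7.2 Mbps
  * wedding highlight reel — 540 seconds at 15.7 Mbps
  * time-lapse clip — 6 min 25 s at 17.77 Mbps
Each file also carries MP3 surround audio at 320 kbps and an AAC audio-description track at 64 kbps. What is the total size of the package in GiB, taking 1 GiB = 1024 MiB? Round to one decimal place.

Audio total: 320 + 64 = 384 kbps = 0.384 Mbps.
security camera export: 2.584 Mbps × 712 s = 1839.8 Mb
dashcam clip: 6.034 Mbps × 2640 s = 15929.8 Mb
training video: 8.284 Mbps × 2220 s = 18390.5 Mb
Twitch VOD: 7.584 Mbps × 11880 s = 90097.9 Mb
wedding highlight reel: 16.084 Mbps × 540 s = 8685.4 Mb
time-lapse clip: 18.154 Mbps × 385 s = 6989.3 Mb
Total: 141932.6 Mb = 17741.6 MB.
= 16.52 GiB.

16.5 GiB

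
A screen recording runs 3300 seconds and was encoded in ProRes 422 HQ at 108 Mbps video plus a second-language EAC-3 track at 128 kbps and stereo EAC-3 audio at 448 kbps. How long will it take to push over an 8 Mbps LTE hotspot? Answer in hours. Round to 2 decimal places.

12.44 hours

Audio total: 128 + 448 = 576 kbps = 0.576 Mbps.
Total bitrate: 108.576 Mbps.
File: 108.576 Mbps × 3300 s = 358300.8 Mb.
At 8 Mbps: 358300.8 / 8 = 44787.6 s ≈ 12.4 hours.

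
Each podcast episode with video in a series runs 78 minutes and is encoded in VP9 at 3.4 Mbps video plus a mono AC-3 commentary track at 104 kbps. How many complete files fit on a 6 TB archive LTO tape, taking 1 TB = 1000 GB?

78 min = 4680 s
Audio: 104 kbps = 0.104 Mbps.
Total bitrate: 3.504 Mbps.
Per item: 3.504 Mbps × 4680 s = 16,399 Mb = 2,050 MB.
Capacity: 6 TB = 48,000,000 Mb; 2927.06 items → 2927 complete.

2927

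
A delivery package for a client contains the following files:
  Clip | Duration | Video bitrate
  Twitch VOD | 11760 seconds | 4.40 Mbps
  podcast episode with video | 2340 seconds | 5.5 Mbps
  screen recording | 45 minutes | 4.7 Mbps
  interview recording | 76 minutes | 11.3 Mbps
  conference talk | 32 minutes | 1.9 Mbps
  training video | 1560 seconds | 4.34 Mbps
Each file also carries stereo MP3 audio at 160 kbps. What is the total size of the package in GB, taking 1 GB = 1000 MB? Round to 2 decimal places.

Audio: 160 kbps = 0.160 Mbps.
Twitch VOD: 4.560 Mbps × 11760 s = 53625.6 Mb
podcast episode with video: 5.660 Mbps × 2340 s = 13244.4 Mb
screen recording: 4.860 Mbps × 2700 s = 13122.0 Mb
interview recording: 11.460 Mbps × 4560 s = 52257.6 Mb
conference talk: 2.060 Mbps × 1920 s = 3955.2 Mb
training video: 4.500 Mbps × 1560 s = 7020.0 Mb
Total: 143224.8 Mb = 17903.1 MB.
= 17.90 GB.

17.90 GB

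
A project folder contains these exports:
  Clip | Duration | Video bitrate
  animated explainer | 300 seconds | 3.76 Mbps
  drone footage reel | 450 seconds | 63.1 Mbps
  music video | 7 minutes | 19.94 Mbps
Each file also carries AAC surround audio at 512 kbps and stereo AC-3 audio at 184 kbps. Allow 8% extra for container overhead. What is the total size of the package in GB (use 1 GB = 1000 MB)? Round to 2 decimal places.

5.23 GB

Audio total: 512 + 184 = 696 kbps = 0.696 Mbps.
animated explainer: 4.456 Mbps × 300 s × 1.08 = 1443.7 Mb
drone footage reel: 63.796 Mbps × 450 s × 1.08 = 31004.9 Mb
music video: 20.636 Mbps × 420 s × 1.08 = 9360.5 Mb
Total: 41809.1 Mb = 5226.1 MB.
= 5.226 GB.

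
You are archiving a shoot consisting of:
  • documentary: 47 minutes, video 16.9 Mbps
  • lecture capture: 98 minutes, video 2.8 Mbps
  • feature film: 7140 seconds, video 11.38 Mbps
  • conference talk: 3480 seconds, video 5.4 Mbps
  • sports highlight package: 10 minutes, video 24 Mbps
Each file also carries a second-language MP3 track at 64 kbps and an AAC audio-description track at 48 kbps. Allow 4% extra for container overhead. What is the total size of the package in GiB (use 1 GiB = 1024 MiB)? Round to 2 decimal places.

21.89 GiB

Audio total: 64 + 48 = 112 kbps = 0.112 Mbps.
documentary: 17.012 Mbps × 2820 s × 1.04 = 49892.8 Mb
lecture capture: 2.912 Mbps × 5880 s × 1.04 = 17807.5 Mb
feature film: 11.492 Mbps × 7140 s × 1.04 = 85335.0 Mb
conference talk: 5.512 Mbps × 3480 s × 1.04 = 19949.0 Mb
sports highlight package: 24.112 Mbps × 600 s × 1.04 = 15045.9 Mb
Total: 188030.2 Mb = 23503.8 MB.
= 21.89 GiB.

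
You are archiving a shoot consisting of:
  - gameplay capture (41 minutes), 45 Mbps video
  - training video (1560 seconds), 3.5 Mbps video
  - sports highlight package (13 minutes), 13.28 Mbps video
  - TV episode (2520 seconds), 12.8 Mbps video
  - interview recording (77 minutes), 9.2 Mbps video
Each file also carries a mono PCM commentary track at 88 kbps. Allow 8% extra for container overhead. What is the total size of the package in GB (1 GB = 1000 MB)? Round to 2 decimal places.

Audio: 88 kbps = 0.088 Mbps.
gameplay capture: 45.088 Mbps × 2460 s × 1.08 = 119789.8 Mb
training video: 3.588 Mbps × 1560 s × 1.08 = 6045.1 Mb
sports highlight package: 13.368 Mbps × 780 s × 1.08 = 11261.2 Mb
TV episode: 12.888 Mbps × 2520 s × 1.08 = 35076.0 Mb
interview recording: 9.288 Mbps × 4620 s × 1.08 = 46343.4 Mb
Total: 218515.4 Mb = 27314.4 MB.
= 27.31 GB.

27.31 GB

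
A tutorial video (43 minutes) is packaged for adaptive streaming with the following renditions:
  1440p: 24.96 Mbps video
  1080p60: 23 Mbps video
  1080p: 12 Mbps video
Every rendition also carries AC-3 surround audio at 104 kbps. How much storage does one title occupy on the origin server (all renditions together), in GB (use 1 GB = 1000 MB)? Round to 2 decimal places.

19.44 GB

43 min = 2580 s
Audio: 104 kbps = 0.104 Mbps.
Sum of rendition bitrates: (24.96+0.104) + (23+0.104) + (12+0.104) = 60.272 Mbps.
× 2580 s = 155,502 Mb = 19,438 MB = 19.44 GB.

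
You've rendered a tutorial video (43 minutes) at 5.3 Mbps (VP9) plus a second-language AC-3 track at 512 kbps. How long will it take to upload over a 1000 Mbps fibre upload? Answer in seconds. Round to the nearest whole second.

43 min = 2580 s
Audio: 512 kbps = 0.512 Mbps.
Total bitrate: 5.812 Mbps.
File: 5.812 Mbps × 2580 s = 14995.0 Mb.
At 1000 Mbps: 14995.0 / 1000 = 15.0 s ≈ 15 seconds.

15 seconds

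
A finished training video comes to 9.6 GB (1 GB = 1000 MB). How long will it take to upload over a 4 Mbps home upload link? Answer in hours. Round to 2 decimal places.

5.33 hours

File: 9.6 GB = 76800.0 Mb.
At 4 Mbps: 76800.0 / 4 = 19200.0 s ≈ 5.33 hours.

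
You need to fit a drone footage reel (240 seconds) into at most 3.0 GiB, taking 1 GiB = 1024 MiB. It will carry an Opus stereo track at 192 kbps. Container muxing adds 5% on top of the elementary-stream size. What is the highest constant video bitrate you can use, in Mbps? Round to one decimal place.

102.1 Mbps

Budget: 3.0 GiB = 25769.8 Mb.
Stream payload after overhead: 25769.8 / 1.05 = 24542.7 Mb.
Total bitrate budget: 24542.7 Mb / 240 s = 102.261 Mbps.
Audio: 192 kbps = 0.192 Mbps.
Video: 102.261 − 0.192 = 102.069 Mbps.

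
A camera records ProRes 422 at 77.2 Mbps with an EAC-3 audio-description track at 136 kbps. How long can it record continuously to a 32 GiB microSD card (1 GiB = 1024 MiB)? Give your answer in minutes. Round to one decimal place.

59.2 minutes

Audio: 136 kbps = 0.136 Mbps.
Total bitrate: 77.2 + 0.136 = 77.336 Mbps.
Capacity: 32 GiB = 274,878 Mb.
Recording time: 274,878 / 77.336 = 3,554 s ≈ 59.2 minutes.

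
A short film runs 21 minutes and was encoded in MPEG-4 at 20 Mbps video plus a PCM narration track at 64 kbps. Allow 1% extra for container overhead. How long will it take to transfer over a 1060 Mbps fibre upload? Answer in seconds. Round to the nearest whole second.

24 seconds

21 min = 1260 s
Audio: 64 kbps = 0.064 Mbps.
Total bitrate: 20.064 Mbps.
File: 20.064 Mbps × 1260 s = 25280.6 Mb.
With 1% container overhead: ×1.01. → 25533.4 Mb.
At 1060 Mbps: 25533.4 / 1060 = 24.1 s ≈ 24.1 seconds.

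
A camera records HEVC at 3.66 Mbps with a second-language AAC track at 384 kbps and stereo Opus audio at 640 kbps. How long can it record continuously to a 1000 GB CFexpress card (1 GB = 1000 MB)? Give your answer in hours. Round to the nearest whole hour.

Audio total: 384 + 640 = 1024 kbps = 1.024 Mbps.
Total bitrate: 3.66 + 1.024 = 4.684 Mbps.
Capacity: 1000 GB = 8,000,000 Mb.
Recording time: 8,000,000 / 4.684 = 1,707,942 s ≈ 474 hours.

474 hours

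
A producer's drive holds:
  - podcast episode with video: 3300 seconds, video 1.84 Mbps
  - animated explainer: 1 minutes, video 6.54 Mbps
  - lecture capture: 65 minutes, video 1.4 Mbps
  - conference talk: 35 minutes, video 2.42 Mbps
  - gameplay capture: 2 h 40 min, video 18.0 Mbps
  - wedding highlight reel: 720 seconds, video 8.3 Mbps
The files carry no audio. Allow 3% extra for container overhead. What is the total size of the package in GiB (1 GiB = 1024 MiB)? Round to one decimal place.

23.5 GiB

podcast episode with video: 1.840 Mbps × 3300 s × 1.03 = 6254.2 Mb
animated explainer: 6.540 Mbps × 60 s × 1.03 = 404.2 Mb
lecture capture: 1.400 Mbps × 3900 s × 1.03 = 5623.8 Mb
conference talk: 2.420 Mbps × 2100 s × 1.03 = 5234.5 Mb
gameplay capture: 18.000 Mbps × 9600 s × 1.03 = 177984.0 Mb
wedding highlight reel: 8.300 Mbps × 720 s × 1.03 = 6155.3 Mb
Total: 201655.9 Mb = 25207.0 MB.
= 23.48 GiB.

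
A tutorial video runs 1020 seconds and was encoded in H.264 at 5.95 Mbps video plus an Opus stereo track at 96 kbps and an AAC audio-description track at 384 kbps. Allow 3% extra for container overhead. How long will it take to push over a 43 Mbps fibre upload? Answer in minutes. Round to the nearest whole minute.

3 minutes

Audio total: 96 + 384 = 480 kbps = 0.480 Mbps.
Total bitrate: 6.430 Mbps.
File: 6.430 Mbps × 1020 s = 6558.6 Mb.
With 3% container overhead: ×1.03. → 6755.4 Mb.
At 43 Mbps: 6755.4 / 43 = 157.1 s ≈ 2.62 minutes.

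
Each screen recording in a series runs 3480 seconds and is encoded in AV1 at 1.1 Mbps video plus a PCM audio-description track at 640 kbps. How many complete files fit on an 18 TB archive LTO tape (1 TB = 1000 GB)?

Audio: 640 kbps = 0.640 Mbps.
Total bitrate: 1.740 Mbps.
Per item: 1.740 Mbps × 3480 s = 6,055 Mb = 756.9 MB.
Capacity: 18 TB = 144,000,000 Mb; 23781.21 items → 23781 complete.

23781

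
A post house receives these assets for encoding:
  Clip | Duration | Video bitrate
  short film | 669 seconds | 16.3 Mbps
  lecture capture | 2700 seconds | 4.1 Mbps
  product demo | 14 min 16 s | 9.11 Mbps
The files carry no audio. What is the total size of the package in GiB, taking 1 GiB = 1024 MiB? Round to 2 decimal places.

3.47 GiB

short film: 16.300 Mbps × 669 s = 10904.7 Mb
lecture capture: 4.100 Mbps × 2700 s = 11070.0 Mb
product demo: 9.110 Mbps × 856 s = 7798.2 Mb
Total: 29772.9 Mb = 3721.6 MB.
= 3.466 GiB.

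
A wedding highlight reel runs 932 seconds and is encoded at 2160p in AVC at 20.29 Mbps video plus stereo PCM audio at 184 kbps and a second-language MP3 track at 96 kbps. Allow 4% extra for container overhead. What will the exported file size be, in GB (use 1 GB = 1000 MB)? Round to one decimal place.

2.5 GB

Audio total: 184 + 96 = 280 kbps = 0.280 Mbps.
Total bitrate: 20.29 + 0.280 = 20.570 Mbps.
Stream data: 20.570 Mbps × 932 s = 19171.2 Mb.
With 4% container overhead: ×1.04.
19,938 Mb ÷ 8 = 2,492 MB → 2.492 GB.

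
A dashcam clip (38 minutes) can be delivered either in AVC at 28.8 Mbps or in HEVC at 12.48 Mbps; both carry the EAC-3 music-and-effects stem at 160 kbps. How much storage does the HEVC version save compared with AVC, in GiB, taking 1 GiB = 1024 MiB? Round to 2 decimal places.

4.33 GiB

38 min = 2280 s
Audio: 160 kbps = 0.160 Mbps.
AVC: 28.960 Mbps × 2280 s = 66028.8 Mb = 7.687 GiB.
HEVC: 12.640 Mbps × 2280 s = 28819.2 Mb = 3.355 GiB.
Saving: 7.687 − 3.355 = 4.332 GiB.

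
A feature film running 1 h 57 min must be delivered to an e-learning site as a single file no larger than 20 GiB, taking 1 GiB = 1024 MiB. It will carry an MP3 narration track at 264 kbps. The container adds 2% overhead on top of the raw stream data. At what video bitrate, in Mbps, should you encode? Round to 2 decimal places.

Budget: 20 GiB = 171798.7 Mb.
Stream payload after overhead: 171798.7 / 1.02 = 168430.1 Mb.
1 h 57 min = 117 min = 7020 s
Total bitrate budget: 168430.1 Mb / 7020 s = 23.993 Mbps.
Audio: 264 kbps = 0.264 Mbps.
Video: 23.993 − 0.264 = 23.729 Mbps.

23.73 Mbps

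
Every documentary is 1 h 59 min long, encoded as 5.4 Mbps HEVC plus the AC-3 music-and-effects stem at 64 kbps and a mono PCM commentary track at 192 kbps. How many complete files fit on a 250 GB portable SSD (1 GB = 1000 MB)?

1 h 59 min = 119 min = 7140 s
Audio total: 64 + 192 = 256 kbps = 0.256 Mbps.
Total bitrate: 5.656 Mbps.
Per item: 5.656 Mbps × 7140 s = 40,384 Mb = 5,048 MB.
Capacity: 250 GB = 2,000,000 Mb; 49.52 items → 49 complete.

49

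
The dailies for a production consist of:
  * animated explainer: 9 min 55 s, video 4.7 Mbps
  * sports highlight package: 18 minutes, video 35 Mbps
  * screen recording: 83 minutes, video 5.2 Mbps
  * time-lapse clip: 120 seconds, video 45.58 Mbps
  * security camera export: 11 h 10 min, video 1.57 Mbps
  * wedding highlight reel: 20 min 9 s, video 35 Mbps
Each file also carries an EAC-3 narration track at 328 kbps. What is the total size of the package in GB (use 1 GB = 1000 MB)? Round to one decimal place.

24.1 GB

Audio: 328 kbps = 0.328 Mbps.
animated explainer: 5.028 Mbps × 595 s = 2991.7 Mb
sports highlight package: 35.328 Mbps × 1080 s = 38154.2 Mb
screen recording: 5.528 Mbps × 4980 s = 27529.4 Mb
time-lapse clip: 45.908 Mbps × 120 s = 5509.0 Mb
security camera export: 1.898 Mbps × 40200 s = 76299.6 Mb
wedding highlight reel: 35.328 Mbps × 1209 s = 42711.6 Mb
Total: 193195.5 Mb = 24149.4 MB.
= 24.15 GB.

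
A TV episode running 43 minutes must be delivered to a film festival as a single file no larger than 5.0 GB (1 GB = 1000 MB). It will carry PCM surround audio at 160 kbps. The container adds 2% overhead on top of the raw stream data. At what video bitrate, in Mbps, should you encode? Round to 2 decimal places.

Budget: 5.0 GB = 40000.0 Mb.
Stream payload after overhead: 40000.0 / 1.02 = 39215.7 Mb.
43 min = 2580 s
Total bitrate budget: 39215.7 Mb / 2580 s = 15.200 Mbps.
Audio: 160 kbps = 0.160 Mbps.
Video: 15.200 − 0.160 = 15.040 Mbps.

15.04 Mbps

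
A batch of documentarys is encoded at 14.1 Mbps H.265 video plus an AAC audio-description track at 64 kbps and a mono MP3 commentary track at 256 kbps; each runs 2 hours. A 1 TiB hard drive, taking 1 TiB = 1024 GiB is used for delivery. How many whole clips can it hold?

2 h = 7200 s
Audio total: 64 + 256 = 320 kbps = 0.320 Mbps.
Total bitrate: 14.420 Mbps.
Per item: 14.420 Mbps × 7200 s = 103,824 Mb = 12,978 MB.
Capacity: 1 TiB = 8,796,093 Mb; 84.72 items → 84 complete.

84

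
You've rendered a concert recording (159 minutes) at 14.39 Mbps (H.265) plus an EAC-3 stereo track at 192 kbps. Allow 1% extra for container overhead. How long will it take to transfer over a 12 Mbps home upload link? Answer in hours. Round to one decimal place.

3.3 hours

159 min = 9540 s
Audio: 192 kbps = 0.192 Mbps.
Total bitrate: 14.582 Mbps.
File: 14.582 Mbps × 9540 s = 139112.3 Mb.
With 1% container overhead: ×1.01. → 140503.4 Mb.
At 12 Mbps: 140503.4 / 12 = 11708.6 s ≈ 3.25 hours.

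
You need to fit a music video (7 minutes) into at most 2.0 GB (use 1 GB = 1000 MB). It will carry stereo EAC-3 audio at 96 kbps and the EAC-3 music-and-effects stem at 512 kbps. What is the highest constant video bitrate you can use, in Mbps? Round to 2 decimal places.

Budget: 2.0 GB = 16000.0 Mb.
7 min = 420 s
Total bitrate budget: 16000.0 Mb / 420 s = 38.095 Mbps.
Audio total: 96 + 512 = 608 kbps = 0.608 Mbps.
Video: 38.095 − 0.608 = 37.487 Mbps.

37.49 Mbps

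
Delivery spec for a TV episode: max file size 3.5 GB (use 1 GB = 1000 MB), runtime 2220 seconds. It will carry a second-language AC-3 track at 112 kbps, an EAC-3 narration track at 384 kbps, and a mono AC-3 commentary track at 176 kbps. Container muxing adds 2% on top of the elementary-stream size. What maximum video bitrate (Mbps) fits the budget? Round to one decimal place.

Budget: 3.5 GB = 28000.0 Mb.
Stream payload after overhead: 28000.0 / 1.02 = 27451.0 Mb.
Total bitrate budget: 27451.0 Mb / 2220 s = 12.365 Mbps.
Audio total: 112 + 384 + 176 = 672 kbps = 0.672 Mbps.
Video: 12.365 − 0.672 = 11.693 Mbps.

11.7 Mbps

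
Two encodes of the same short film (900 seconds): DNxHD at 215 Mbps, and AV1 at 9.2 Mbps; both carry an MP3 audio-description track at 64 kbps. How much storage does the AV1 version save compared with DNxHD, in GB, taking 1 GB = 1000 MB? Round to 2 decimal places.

23.15 GB

Audio: 64 kbps = 0.064 Mbps.
DNxHD: 215.064 Mbps × 900 s = 193557.6 Mb = 24.195 GB.
AV1: 9.264 Mbps × 900 s = 8337.6 Mb = 1.042 GB.
Saving: 24.195 − 1.042 = 23.152 GB.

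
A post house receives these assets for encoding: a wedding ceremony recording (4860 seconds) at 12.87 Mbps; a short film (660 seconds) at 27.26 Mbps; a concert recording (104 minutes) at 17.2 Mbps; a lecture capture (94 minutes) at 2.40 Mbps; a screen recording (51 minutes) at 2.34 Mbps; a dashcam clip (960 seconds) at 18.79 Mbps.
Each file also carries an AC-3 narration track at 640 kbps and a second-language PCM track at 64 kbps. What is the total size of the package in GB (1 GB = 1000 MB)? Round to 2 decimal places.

Audio total: 640 + 64 = 704 kbps = 0.704 Mbps.
wedding ceremony recording: 13.574 Mbps × 4860 s = 65969.6 Mb
short film: 27.964 Mbps × 660 s = 18456.2 Mb
concert recording: 17.904 Mbps × 6240 s = 111721.0 Mb
lecture capture: 3.104 Mbps × 5640 s = 17506.6 Mb
screen recording: 3.044 Mbps × 3060 s = 9314.6 Mb
dashcam clip: 19.494 Mbps × 960 s = 18714.2 Mb
Total: 241682.3 Mb = 30210.3 MB.
= 30.21 GB.

30.21 GB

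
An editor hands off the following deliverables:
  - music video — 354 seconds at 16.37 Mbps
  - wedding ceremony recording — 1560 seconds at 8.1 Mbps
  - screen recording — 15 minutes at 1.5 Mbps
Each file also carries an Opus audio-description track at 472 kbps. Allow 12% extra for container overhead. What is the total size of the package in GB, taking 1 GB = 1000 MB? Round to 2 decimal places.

2.96 GB

Audio: 472 kbps = 0.472 Mbps.
music video: 16.842 Mbps × 354 s × 1.12 = 6677.5 Mb
wedding ceremony recording: 8.572 Mbps × 1560 s × 1.12 = 14977.0 Mb
screen recording: 1.972 Mbps × 900 s × 1.12 = 1987.8 Mb
Total: 23642.3 Mb = 2955.3 MB.
= 2.955 GB.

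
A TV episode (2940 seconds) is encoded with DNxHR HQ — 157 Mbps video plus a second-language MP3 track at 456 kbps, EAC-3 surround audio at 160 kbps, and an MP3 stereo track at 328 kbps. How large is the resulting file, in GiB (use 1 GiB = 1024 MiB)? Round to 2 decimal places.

54.06 GiB

Audio total: 456 + 160 + 328 = 944 kbps = 0.944 Mbps.
Total bitrate: 157 + 0.944 = 157.944 Mbps.
Stream data: 157.944 Mbps × 2940 s = 464355.4 Mb.
464,355 Mb = 58,044,420,000 bytes ÷ 1,073,741,824 = 54.06 GiB.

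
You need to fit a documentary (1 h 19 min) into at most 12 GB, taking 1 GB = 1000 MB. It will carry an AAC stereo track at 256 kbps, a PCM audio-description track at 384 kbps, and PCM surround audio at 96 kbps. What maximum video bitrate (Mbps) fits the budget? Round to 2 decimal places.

19.52 Mbps

Budget: 12 GB = 96000.0 Mb.
1 h 19 min = 79 min = 4740 s
Total bitrate budget: 96000.0 Mb / 4740 s = 20.253 Mbps.
Audio total: 256 + 384 + 96 = 736 kbps = 0.736 Mbps.
Video: 20.253 − 0.736 = 19.517 Mbps.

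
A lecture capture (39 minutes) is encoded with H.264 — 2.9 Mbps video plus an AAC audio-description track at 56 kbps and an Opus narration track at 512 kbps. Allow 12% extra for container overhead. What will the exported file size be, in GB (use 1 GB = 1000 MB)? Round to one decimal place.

1.1 GB

39 min = 2340 s
Audio total: 56 + 512 = 568 kbps = 0.568 Mbps.
Total bitrate: 2.9 + 0.568 = 3.468 Mbps.
Stream data: 3.468 Mbps × 2340 s = 8115.1 Mb.
With 12% container overhead: ×1.12.
9,089 Mb ÷ 8 = 1,136 MB → 1.136 GB.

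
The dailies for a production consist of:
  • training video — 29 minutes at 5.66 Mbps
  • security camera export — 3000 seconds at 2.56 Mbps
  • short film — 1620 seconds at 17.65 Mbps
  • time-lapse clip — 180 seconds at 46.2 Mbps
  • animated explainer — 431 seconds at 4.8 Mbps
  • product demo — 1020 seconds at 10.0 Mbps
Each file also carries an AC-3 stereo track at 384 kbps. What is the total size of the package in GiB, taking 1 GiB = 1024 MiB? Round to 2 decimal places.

8.12 GiB

Audio: 384 kbps = 0.384 Mbps.
training video: 6.044 Mbps × 1740 s = 10516.6 Mb
security camera export: 2.944 Mbps × 3000 s = 8832.0 Mb
short film: 18.034 Mbps × 1620 s = 29215.1 Mb
time-lapse clip: 46.584 Mbps × 180 s = 8385.1 Mb
animated explainer: 5.184 Mbps × 431 s = 2234.3 Mb
product demo: 10.384 Mbps × 1020 s = 10591.7 Mb
Total: 69774.7 Mb = 8721.8 MB.
= 8.123 GiB.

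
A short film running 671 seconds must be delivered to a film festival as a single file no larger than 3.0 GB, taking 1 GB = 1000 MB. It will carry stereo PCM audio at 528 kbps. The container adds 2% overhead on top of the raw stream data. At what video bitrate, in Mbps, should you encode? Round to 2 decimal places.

Budget: 3.0 GB = 24000.0 Mb.
Stream payload after overhead: 24000.0 / 1.02 = 23529.4 Mb.
Total bitrate budget: 23529.4 Mb / 671 s = 35.066 Mbps.
Audio: 528 kbps = 0.528 Mbps.
Video: 35.066 − 0.528 = 34.538 Mbps.

34.54 Mbps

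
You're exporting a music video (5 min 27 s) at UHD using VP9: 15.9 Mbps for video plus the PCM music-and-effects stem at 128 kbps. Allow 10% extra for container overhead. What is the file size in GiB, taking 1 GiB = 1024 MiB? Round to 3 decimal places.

5 min 27 s = 327 s
Audio: 128 kbps = 0.128 Mbps.
Total bitrate: 15.9 + 0.128 = 16.028 Mbps.
Stream data: 16.028 Mbps × 327 s = 5241.2 Mb.
With 10% container overhead: ×1.10.
5,765 Mb = 720,658,950 bytes ÷ 1,073,741,824 = 0.6712 GiB.

0.671 GiB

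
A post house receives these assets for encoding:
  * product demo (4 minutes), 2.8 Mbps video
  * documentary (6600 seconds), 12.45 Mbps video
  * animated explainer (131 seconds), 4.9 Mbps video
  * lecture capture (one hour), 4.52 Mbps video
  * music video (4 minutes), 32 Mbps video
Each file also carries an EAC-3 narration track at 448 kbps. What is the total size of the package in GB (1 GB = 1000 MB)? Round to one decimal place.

Audio: 448 kbps = 0.448 Mbps.
product demo: 3.248 Mbps × 240 s = 779.5 Mb
documentary: 12.898 Mbps × 6600 s = 85126.8 Mb
animated explainer: 5.348 Mbps × 131 s = 700.6 Mb
lecture capture: 4.968 Mbps × 3600 s = 17884.8 Mb
music video: 32.448 Mbps × 240 s = 7787.5 Mb
Total: 112279.2 Mb = 14034.9 MB.
= 14.03 GB.

14.0 GB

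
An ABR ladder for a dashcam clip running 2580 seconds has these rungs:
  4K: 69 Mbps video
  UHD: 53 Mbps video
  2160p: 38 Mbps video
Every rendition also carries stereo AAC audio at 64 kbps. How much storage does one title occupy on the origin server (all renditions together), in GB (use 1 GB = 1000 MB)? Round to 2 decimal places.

51.66 GB

Audio: 64 kbps = 0.064 Mbps.
Sum of rendition bitrates: (69+0.064) + (53+0.064) + (38+0.064) = 160.192 Mbps.
× 2580 s = 413,295 Mb = 51,662 MB = 51.66 GB.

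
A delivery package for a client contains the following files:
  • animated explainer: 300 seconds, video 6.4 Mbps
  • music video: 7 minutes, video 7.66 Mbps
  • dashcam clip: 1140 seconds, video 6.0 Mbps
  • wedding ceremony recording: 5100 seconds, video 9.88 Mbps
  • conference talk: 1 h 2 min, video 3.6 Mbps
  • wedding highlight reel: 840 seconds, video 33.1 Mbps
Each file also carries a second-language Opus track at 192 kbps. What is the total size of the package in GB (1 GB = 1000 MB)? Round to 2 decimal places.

Audio: 192 kbps = 0.192 Mbps.
animated explainer: 6.592 Mbps × 300 s = 1977.6 Mb
music video: 7.852 Mbps × 420 s = 3297.8 Mb
dashcam clip: 6.192 Mbps × 1140 s = 7058.9 Mb
wedding ceremony recording: 10.072 Mbps × 5100 s = 51367.2 Mb
conference talk: 3.792 Mbps × 3720 s = 14106.2 Mb
wedding highlight reel: 33.292 Mbps × 840 s = 27965.3 Mb
Total: 105773.0 Mb = 13221.6 MB.
= 13.22 GB.

13.22 GB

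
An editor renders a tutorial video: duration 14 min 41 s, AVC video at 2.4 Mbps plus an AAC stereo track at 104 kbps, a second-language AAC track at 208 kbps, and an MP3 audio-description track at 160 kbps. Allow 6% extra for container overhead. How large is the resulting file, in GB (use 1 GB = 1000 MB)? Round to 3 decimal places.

0.335 GB

14 min 41 s = 881 s
Audio total: 104 + 208 + 160 = 472 kbps = 0.472 Mbps.
Total bitrate: 2.4 + 0.472 = 2.872 Mbps.
Stream data: 2.872 Mbps × 881 s = 2530.2 Mb.
With 6% container overhead: ×1.06.
2,682 Mb ÷ 8 = 335.3 MB → 0.3353 GB.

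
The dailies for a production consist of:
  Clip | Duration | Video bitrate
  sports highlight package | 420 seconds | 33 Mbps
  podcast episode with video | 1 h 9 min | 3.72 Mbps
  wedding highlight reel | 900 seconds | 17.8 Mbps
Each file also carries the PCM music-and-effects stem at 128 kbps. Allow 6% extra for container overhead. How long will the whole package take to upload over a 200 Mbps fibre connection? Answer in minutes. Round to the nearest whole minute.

Audio: 128 kbps = 0.128 Mbps.
sports highlight package: 33.128 Mbps × 420 s × 1.06 = 14748.6 Mb
podcast episode with video: 3.848 Mbps × 4140 s × 1.06 = 16886.6 Mb
wedding highlight reel: 17.928 Mbps × 900 s × 1.06 = 17103.3 Mb
Total: 48738.5 Mb = 6092.3 MB.
At 200 Mbps: 48738.5 / 200 = 244 s ≈ 4.06 minutes.

4 minutes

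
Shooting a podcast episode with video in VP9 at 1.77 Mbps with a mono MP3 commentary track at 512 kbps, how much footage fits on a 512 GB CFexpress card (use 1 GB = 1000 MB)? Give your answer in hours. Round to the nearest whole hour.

Audio: 512 kbps = 0.512 Mbps.
Total bitrate: 1.77 + 0.512 = 2.282 Mbps.
Capacity: 512 GB = 4,096,000 Mb.
Recording time: 4,096,000 / 2.282 = 1,794,917 s ≈ 499 hours.

499 hours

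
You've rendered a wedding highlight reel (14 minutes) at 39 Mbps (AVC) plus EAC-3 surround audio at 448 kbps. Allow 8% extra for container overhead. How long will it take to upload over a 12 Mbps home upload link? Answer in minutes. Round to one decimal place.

14 min = 840 s
Audio: 448 kbps = 0.448 Mbps.
Total bitrate: 39.448 Mbps.
File: 39.448 Mbps × 840 s = 33136.3 Mb.
With 8% container overhead: ×1.08. → 35787.2 Mb.
At 12 Mbps: 35787.2 / 12 = 2982.3 s ≈ 49.7 minutes.

49.7 minutes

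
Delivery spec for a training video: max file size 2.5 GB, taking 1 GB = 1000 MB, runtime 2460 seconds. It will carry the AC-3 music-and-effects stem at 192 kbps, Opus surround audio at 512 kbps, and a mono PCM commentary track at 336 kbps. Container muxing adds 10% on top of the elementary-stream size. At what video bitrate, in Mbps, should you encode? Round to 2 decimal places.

6.35 Mbps

Budget: 2.5 GB = 20000.0 Mb.
Stream payload after overhead: 20000.0 / 1.10 = 18181.8 Mb.
Total bitrate budget: 18181.8 Mb / 2460 s = 7.391 Mbps.
Audio total: 192 + 512 + 336 = 1040 kbps = 1.040 Mbps.
Video: 7.391 − 1.040 = 6.351 Mbps.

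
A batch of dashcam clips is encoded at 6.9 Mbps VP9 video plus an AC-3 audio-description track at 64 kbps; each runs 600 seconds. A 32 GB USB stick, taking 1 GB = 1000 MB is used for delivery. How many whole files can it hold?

Audio: 64 kbps = 0.064 Mbps.
Total bitrate: 6.964 Mbps.
Per item: 6.964 Mbps × 600 s = 4,178 Mb = 522.3 MB.
Capacity: 32 GB = 256,000 Mb; 61.27 items → 61 complete.

61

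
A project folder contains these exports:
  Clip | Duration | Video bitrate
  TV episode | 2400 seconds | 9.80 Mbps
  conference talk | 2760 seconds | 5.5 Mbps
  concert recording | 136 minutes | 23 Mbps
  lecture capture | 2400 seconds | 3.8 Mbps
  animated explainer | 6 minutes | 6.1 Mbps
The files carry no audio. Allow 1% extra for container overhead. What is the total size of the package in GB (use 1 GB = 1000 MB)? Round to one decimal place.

30.0 GB

TV episode: 9.800 Mbps × 2400 s × 1.01 = 23755.2 Mb
conference talk: 5.500 Mbps × 2760 s × 1.01 = 15331.8 Mb
concert recording: 23.000 Mbps × 8160 s × 1.01 = 189556.8 Mb
lecture capture: 3.800 Mbps × 2400 s × 1.01 = 9211.2 Mb
animated explainer: 6.100 Mbps × 360 s × 1.01 = 2218.0 Mb
Total: 240073.0 Mb = 30009.1 MB.
= 30.01 GB.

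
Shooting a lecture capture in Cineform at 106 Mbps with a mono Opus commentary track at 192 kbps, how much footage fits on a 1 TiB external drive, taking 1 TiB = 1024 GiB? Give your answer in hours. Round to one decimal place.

Audio: 192 kbps = 0.192 Mbps.
Total bitrate: 106 + 0.192 = 106.192 Mbps.
Capacity: 1 TiB = 8,796,093 Mb.
Recording time: 8,796,093 / 106.192 = 82,832 s ≈ 23.0 hours.

23.0 hours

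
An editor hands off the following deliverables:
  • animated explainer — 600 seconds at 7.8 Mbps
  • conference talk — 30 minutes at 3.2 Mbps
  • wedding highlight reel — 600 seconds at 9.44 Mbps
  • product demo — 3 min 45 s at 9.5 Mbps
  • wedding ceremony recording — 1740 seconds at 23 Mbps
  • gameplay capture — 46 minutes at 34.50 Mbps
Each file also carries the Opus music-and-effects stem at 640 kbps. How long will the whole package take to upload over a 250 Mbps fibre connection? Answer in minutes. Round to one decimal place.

10.6 minutes

Audio: 640 kbps = 0.640 Mbps.
animated explainer: 8.440 Mbps × 600 s = 5064.0 Mb
conference talk: 3.840 Mbps × 1800 s = 6912.0 Mb
wedding highlight reel: 10.080 Mbps × 600 s = 6048.0 Mb
product demo: 10.140 Mbps × 225 s = 2281.5 Mb
wedding ceremony recording: 23.640 Mbps × 1740 s = 41133.6 Mb
gameplay capture: 35.140 Mbps × 2760 s = 96986.4 Mb
Total: 158425.5 Mb = 19803.2 MB.
At 250 Mbps: 158425.5 / 250 = 634 s ≈ 10.6 minutes.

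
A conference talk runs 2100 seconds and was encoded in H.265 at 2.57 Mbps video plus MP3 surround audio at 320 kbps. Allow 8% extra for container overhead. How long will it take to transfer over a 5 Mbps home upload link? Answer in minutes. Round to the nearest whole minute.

Audio: 320 kbps = 0.320 Mbps.
Total bitrate: 2.890 Mbps.
File: 2.890 Mbps × 2100 s = 6069.0 Mb.
With 8% container overhead: ×1.08. → 6554.5 Mb.
At 5 Mbps: 6554.5 / 5 = 1310.9 s ≈ 21.8 minutes.

22 minutes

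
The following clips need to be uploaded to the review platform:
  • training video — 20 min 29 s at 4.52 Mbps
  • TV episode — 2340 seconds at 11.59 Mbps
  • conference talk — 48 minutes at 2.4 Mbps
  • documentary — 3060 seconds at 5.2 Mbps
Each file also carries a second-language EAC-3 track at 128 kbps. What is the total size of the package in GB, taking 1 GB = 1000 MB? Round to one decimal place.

Audio: 128 kbps = 0.128 Mbps.
training video: 4.648 Mbps × 1229 s = 5712.4 Mb
TV episode: 11.718 Mbps × 2340 s = 27420.1 Mb
conference talk: 2.528 Mbps × 2880 s = 7280.6 Mb
documentary: 5.328 Mbps × 3060 s = 16303.7 Mb
Total: 56716.8 Mb = 7089.6 MB.
= 7.090 GB.

7.1 GB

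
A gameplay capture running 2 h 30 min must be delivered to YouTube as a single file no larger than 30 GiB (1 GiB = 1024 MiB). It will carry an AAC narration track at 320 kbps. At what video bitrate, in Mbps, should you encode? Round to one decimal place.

Budget: 30 GiB = 257698.0 Mb.
2 h 30 min = 150 min = 9000 s
Total bitrate budget: 257698.0 Mb / 9000 s = 28.633 Mbps.
Audio: 320 kbps = 0.320 Mbps.
Video: 28.633 − 0.320 = 28.313 Mbps.

28.3 Mbps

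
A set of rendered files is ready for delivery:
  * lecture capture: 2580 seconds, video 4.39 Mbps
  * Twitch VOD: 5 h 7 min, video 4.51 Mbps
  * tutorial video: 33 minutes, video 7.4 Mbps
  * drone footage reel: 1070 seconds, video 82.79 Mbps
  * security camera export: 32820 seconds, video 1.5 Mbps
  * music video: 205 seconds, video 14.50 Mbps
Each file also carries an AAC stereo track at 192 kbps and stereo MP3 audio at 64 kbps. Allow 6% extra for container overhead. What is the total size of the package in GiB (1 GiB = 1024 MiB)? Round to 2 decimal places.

Audio total: 192 + 64 = 256 kbps = 0.256 Mbps.
lecture capture: 4.646 Mbps × 2580 s × 1.06 = 12705.9 Mb
Twitch VOD: 4.766 Mbps × 18420 s × 1.06 = 93057.1 Mb
tutorial video: 7.656 Mbps × 1980 s × 1.06 = 16068.4 Mb
drone footage reel: 83.046 Mbps × 1070 s × 1.06 = 94190.8 Mb
security camera export: 1.756 Mbps × 32820 s × 1.06 = 61089.8 Mb
music video: 14.756 Mbps × 205 s × 1.06 = 3206.5 Mb
Total: 280318.5 Mb = 35039.8 MB.
= 32.63 GiB.

32.63 GiB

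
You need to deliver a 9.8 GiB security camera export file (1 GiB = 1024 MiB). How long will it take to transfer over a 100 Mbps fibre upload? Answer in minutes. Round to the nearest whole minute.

File: 9.8 GiB = 84181.4 Mb.
At 100 Mbps: 84181.4 / 100 = 841.8 s ≈ 14 minutes.

14 minutes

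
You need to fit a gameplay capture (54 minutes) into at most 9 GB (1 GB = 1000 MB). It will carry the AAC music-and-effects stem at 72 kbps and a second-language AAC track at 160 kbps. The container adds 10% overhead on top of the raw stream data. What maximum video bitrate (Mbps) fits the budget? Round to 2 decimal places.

Budget: 9 GB = 72000.0 Mb.
Stream payload after overhead: 72000.0 / 1.10 = 65454.5 Mb.
54 min = 3240 s
Total bitrate budget: 65454.5 Mb / 3240 s = 20.202 Mbps.
Audio total: 72 + 160 = 232 kbps = 0.232 Mbps.
Video: 20.202 − 0.232 = 19.970 Mbps.

19.97 Mbps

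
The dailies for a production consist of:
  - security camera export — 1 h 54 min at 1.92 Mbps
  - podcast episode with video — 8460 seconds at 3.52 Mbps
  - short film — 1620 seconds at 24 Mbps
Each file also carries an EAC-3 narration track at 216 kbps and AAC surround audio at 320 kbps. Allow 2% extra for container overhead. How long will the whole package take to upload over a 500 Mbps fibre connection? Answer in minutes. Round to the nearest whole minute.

3 minutes

Audio total: 216 + 320 = 536 kbps = 0.536 Mbps.
security camera export: 2.456 Mbps × 6840 s × 1.02 = 17135.0 Mb
podcast episode with video: 4.056 Mbps × 8460 s × 1.02 = 35000.0 Mb
short film: 24.536 Mbps × 1620 s × 1.02 = 40543.3 Mb
Total: 92678.3 Mb = 11584.8 MB.
At 500 Mbps: 92678.3 / 500 = 185 s ≈ 3.09 minutes.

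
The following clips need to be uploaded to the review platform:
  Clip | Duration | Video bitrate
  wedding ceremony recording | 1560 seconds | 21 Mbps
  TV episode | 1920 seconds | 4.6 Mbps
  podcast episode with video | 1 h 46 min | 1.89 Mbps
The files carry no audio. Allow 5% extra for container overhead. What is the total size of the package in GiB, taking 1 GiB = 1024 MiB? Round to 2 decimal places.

6.55 GiB

wedding ceremony recording: 21.000 Mbps × 1560 s × 1.05 = 34398.0 Mb
TV episode: 4.600 Mbps × 1920 s × 1.05 = 9273.6 Mb
podcast episode with video: 1.890 Mbps × 6360 s × 1.05 = 12621.4 Mb
Total: 56293.0 Mb = 7036.6 MB.
= 6.553 GiB.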